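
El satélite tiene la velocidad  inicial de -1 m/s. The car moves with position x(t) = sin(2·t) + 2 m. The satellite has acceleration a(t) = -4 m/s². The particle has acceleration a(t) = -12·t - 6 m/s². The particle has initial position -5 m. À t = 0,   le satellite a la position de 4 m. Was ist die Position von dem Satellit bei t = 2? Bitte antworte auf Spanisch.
Para resolver esto, necesitamos tomar 2 antiderivadas de nuestra ecuación de la aceleración a(t) = -4. La antiderivada de la aceleración, con v(0) = -1, da la velocidad: v(t) = -4·t - 1. La antiderivada de la velocidad es la posición. Usando x(0) = 4, obtenemos x(t) = -2·t^2 - t + 4. Tenemos la posición x(t) = -2·t^2 - t + 4. Sustituyendo t = 2: x(2) = -6.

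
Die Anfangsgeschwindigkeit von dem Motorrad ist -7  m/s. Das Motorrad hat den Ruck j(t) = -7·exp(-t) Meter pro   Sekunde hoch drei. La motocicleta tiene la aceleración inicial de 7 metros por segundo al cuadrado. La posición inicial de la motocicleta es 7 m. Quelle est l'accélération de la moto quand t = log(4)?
En partant du jerk j(t) = -7·exp(-t), nous prenons 1 intégrale. La primitive du jerk, avec a(0) = 7, donne l'accélération: a(t) = 7·exp(-t). En utilisant a(t) = 7·exp(-t) et en substituant t = log(4), nous trouvons a = 7/4.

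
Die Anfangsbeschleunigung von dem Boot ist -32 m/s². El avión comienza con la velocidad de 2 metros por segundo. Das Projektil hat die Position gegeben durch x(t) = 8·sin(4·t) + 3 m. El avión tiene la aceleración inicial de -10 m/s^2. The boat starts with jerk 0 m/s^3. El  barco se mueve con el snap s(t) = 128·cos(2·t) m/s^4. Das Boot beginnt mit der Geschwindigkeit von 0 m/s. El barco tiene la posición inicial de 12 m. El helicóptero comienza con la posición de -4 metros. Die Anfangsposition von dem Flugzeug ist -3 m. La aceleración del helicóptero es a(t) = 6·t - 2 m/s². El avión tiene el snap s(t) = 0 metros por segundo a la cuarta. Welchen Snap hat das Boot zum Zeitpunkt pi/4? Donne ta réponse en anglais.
From the given snap equation s(t) = 128·cos(2·t), we substitute t = pi/4 to get s = 0.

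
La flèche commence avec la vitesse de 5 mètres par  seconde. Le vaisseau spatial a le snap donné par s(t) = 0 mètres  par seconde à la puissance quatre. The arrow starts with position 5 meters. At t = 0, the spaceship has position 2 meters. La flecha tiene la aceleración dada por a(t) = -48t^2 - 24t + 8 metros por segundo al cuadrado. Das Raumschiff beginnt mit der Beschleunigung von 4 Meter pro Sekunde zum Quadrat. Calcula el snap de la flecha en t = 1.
Debemos derivar nuestra ecuación de la aceleración a(t) = -48·t^2 - 24·t + 8 2 veces. Derivando la aceleración, obtenemos la sacudida: j(t) = -96·t - 24. Derivando la sacudida, obtenemos el snap: s(t) = -96. De la ecuación del snap s(t) = -96, sustituimos t = 1 para obtener s = -96.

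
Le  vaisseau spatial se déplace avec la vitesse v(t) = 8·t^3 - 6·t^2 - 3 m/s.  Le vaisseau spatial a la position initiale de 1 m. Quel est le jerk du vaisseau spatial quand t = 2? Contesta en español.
Debemos derivar nuestra ecuación de la velocidad v(t) = 8·t^3 - 6·t^2 - 3 2 veces. Tomando d/dt de v(t), encontramos a(t) = 24·t^2 - 12·t. Tomando d/dt de a(t), encontramos j(t) = 48·t - 12. Usando j(t) = 48·t - 12 y sustituyendo t = 2, encontramos j = 84.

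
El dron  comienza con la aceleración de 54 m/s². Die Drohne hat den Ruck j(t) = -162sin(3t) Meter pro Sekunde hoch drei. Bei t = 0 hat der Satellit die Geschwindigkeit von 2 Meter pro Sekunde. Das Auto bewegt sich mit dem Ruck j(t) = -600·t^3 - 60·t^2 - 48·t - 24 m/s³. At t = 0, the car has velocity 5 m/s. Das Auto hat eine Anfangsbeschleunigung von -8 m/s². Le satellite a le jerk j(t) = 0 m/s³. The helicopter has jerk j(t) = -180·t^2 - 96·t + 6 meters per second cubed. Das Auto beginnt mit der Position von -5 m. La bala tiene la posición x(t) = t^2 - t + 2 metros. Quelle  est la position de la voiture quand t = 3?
Pour résoudre ceci, nous devons prendre 3 primitives de notre équation du jerk j(t) = -600·t^3 - 60·t^2 - 48·t - 24. En intégrant le jerk et en utilisant la condition initiale a(0) = -8, nous obtenons a(t) = -150·t^4 - 20·t^3 - 24·t^2 - 24·t - 8. L'intégrale de l'accélération, avec v(0) = 5, donne la vitesse: v(t) = -30·t^5 - 5·t^4 - 8·t^3 - 12·t^2 - 8·t + 5. En prenant ∫v(t)dt et en appliquant x(0) = -5, nous trouvons x(t) = -5·t^6 - t^5 - 2·t^4 - 4·t^3 - 4·t^2 + 5·t - 5. Nous avons la position x(t) = -5·t^6 - t^5 - 2·t^4 - 4·t^3 - 4·t^2 + 5·t - 5. En substituant t = 3: x(3) = -4184.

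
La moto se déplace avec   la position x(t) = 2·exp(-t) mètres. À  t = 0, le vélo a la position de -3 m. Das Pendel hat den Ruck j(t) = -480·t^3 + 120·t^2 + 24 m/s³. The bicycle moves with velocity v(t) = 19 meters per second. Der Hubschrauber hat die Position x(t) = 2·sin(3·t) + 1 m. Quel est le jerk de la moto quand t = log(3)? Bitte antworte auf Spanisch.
Para resolver esto, necesitamos tomar 3 derivadas de nuestra ecuación de la posición x(t) = 2·exp(-t). Derivando la posición, obtenemos la velocidad: v(t) = -2·exp(-t). Derivando la velocidad, obtenemos la aceleración: a(t) = 2·exp(-t). Derivando la aceleración, obtenemos la sacudida: j(t) = -2·exp(-t). Tenemos la sacudida j(t) = -2·exp(-t). Sustituyendo t = log(3): j(log(3)) = -2/3.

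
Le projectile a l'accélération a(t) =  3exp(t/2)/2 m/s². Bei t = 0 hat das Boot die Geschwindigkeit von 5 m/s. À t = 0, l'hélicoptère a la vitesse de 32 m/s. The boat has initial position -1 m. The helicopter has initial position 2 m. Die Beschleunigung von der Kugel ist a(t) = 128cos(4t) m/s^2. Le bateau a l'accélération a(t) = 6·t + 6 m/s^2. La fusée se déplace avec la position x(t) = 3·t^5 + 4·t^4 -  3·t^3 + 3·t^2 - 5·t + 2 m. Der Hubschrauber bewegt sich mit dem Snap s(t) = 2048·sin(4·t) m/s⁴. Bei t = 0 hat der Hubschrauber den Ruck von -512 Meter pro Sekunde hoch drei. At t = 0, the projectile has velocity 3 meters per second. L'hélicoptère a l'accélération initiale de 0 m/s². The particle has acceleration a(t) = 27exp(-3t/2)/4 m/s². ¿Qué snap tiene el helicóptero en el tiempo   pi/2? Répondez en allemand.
Aus der Gleichung für den Snap s(t) = 2048·sin(4·t), setzen wir t = pi/2 ein und erhalten s = 0.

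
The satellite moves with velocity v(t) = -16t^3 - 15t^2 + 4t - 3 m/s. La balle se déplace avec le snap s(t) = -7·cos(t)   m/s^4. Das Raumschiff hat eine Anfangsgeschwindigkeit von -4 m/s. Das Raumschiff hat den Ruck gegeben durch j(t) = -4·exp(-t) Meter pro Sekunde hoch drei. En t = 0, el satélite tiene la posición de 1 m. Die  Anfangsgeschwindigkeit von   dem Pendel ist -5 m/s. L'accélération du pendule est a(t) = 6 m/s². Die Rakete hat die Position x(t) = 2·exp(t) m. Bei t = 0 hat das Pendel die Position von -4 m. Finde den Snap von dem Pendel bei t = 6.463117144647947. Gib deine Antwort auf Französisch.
Pour résoudre ceci, nous devons prendre 2 dérivées de notre équation de l'accélération a(t) = 6. En prenant d/dt de a(t), nous trouvons j(t) = 0. En dérivant le jerk, nous obtenons le snap: s(t) = 0. De l'équation du snap s(t) = 0, nous substituons t = 6.463117144647947 pour obtenir s = 0.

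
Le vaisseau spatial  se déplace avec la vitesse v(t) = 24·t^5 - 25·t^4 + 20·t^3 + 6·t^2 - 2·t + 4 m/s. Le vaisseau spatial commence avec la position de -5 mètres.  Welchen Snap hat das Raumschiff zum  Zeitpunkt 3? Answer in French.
Nous devons dériver notre équation de la vitesse v(t) = 24·t^5 - 25·t^4 + 20·t^3 + 6·t^2 - 2·t + 4 3 fois. En prenant d/dt de v(t), nous trouvons a(t) = 120·t^4 - 100·t^3 + 60·t^2 + 12·t - 2. En dérivant l'accélération, nous obtenons le jerk: j(t) = 480·t^3 - 300·t^2 + 120·t + 12. La dérivée du jerk donne le snap: s(t) = 1440·t^2 - 600·t + 120. De l'équation du snap s(t) = 1440·t^2 - 600·t + 120, nous substituons t = 3 pour obtenir s = 11280.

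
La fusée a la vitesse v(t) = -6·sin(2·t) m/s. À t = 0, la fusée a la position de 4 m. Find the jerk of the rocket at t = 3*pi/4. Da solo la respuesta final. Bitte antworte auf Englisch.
At t = 3*pi/4, j = -24.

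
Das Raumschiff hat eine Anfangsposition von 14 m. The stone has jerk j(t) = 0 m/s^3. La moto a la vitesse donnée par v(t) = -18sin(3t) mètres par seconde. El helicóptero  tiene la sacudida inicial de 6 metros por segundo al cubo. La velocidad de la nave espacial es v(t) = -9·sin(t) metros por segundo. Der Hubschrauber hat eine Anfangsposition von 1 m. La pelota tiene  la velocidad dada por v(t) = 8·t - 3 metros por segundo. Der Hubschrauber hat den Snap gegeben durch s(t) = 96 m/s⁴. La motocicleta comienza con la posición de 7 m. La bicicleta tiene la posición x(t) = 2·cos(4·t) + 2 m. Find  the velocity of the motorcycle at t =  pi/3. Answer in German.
Wir haben die Geschwindigkeit v(t) = -18·sin(3·t). Durch Einsetzen von t = pi/3: v(pi/3) = 0.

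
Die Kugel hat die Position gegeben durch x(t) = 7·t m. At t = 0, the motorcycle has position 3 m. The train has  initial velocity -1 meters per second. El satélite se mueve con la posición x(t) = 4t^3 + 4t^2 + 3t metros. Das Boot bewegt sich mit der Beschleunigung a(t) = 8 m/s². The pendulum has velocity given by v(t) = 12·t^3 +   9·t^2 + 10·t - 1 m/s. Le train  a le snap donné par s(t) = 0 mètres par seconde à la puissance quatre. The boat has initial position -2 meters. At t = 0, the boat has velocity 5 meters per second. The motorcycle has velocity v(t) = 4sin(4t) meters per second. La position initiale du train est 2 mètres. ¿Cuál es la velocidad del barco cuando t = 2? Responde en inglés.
We must find the antiderivative of our acceleration equation a(t) = 8 1 time. Integrating acceleration and using the initial condition v(0) = 5, we get v(t) = 8·t + 5. Using v(t) = 8·t + 5 and substituting t = 2, we find v = 21.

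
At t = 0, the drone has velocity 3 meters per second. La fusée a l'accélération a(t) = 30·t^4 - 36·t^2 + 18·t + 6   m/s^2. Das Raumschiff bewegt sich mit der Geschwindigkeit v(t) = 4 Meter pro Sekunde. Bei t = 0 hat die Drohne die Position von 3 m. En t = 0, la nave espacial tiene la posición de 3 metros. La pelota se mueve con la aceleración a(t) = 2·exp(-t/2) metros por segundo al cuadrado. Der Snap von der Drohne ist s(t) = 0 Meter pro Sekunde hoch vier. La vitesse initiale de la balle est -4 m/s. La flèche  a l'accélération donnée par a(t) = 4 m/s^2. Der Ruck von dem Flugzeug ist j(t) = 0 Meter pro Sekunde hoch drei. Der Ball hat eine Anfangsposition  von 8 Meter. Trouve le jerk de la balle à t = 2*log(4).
Nous devons dériver notre équation de l'accélération a(t) = 2·exp(-t/2) 1 fois. La dérivée de l'accélération donne le jerk: j(t) = -exp(-t/2). En utilisant j(t) = -exp(-t/2) et en substituant t = 2*log(4), nous trouvons j = -1/4.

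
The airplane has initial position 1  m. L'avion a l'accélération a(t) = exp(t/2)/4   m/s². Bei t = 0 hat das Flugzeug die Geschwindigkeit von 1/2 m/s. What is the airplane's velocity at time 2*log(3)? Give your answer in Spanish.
Para resolver esto, necesitamos tomar 1 antiderivada de nuestra ecuación de la aceleración a(t) = exp(t/2)/4. La antiderivada de la aceleración, con v(0) = 1/2, da la velocidad: v(t) = exp(t/2)/2. Usando v(t) = exp(t/2)/2 y sustituyendo t = 2*log(3), encontramos v = 3/2.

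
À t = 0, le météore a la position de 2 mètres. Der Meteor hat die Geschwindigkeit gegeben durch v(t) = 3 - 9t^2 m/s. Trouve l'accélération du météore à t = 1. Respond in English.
To solve this, we need to take 1 derivative of our velocity equation v(t) = 3 - 9·t^2. Taking d/dt of v(t), we find a(t) = -18·t. Using a(t) = -18·t and substituting t = 1, we find a = -18.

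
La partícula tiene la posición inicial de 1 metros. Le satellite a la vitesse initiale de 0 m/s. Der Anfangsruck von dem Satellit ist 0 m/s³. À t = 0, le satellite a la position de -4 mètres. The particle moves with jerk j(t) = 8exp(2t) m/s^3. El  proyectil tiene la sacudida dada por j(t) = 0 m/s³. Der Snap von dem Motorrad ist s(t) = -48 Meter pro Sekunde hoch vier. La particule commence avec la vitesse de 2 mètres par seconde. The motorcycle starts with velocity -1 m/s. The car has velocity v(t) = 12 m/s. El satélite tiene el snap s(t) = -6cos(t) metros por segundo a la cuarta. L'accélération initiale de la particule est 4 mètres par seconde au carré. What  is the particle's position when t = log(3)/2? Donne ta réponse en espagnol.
Partiendo de la sacudida j(t) = 8·exp(2·t), tomamos 3 integrales. La integral de la sacudida es la aceleración. Usando a(0) = 4, obtenemos a(t) = 4·exp(2·t). La antiderivada de la aceleración es la velocidad. Usando v(0) = 2, obtenemos v(t) = 2·exp(2·t). Tomando ∫v(t)dt y aplicando x(0) = 1, encontramos x(t) = exp(2·t). De la ecuación de la posición x(t) = exp(2·t), sustituimos t = log(3)/2 para obtener x = 3.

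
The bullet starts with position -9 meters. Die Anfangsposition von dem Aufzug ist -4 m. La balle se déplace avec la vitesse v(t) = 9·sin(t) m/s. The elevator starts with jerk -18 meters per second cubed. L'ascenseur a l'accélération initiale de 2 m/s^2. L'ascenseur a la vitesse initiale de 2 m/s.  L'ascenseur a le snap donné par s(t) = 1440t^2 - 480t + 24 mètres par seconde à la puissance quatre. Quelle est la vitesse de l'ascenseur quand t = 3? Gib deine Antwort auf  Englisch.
We need to integrate our snap equation s(t) = 1440·t^2 - 480·t + 24 3 times. Integrating snap and using the initial condition j(0) = -18, we get j(t) = 480·t^3 - 240·t^2 + 24·t - 18. Finding the antiderivative of j(t) and using a(0) = 2: a(t) = 120·t^4 - 80·t^3 + 12·t^2 - 18·t + 2. Taking ∫a(t)dt and applying v(0) = 2, we find v(t) = 24·t^5 - 20·t^4 + 4·t^3 - 9·t^2 + 2·t + 2. From the given velocity equation v(t) = 24·t^5 - 20·t^4 + 4·t^3 - 9·t^2 + 2·t + 2, we substitute t = 3 to get v = 4247.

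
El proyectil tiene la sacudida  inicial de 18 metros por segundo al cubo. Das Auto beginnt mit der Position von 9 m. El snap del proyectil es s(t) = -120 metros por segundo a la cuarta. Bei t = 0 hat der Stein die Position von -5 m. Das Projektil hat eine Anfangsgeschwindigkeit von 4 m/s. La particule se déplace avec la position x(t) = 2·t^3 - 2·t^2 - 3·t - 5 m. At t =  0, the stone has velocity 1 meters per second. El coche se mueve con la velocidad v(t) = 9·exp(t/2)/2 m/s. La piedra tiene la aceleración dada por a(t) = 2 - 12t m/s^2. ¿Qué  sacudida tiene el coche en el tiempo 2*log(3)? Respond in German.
Ausgehend von der Geschwindigkeit v(t) = 9·exp(t/2)/2, nehmen wir 2 Ableitungen. Durch Ableiten von der Geschwindigkeit erhalten wir die Beschleunigung: a(t) = 9·exp(t/2)/4. Mit d/dt von a(t) finden wir j(t) = 9·exp(t/2)/8. Aus der Gleichung für den Ruck j(t) = 9·exp(t/2)/8, setzen wir t = 2*log(3) ein und erhalten j = 27/8.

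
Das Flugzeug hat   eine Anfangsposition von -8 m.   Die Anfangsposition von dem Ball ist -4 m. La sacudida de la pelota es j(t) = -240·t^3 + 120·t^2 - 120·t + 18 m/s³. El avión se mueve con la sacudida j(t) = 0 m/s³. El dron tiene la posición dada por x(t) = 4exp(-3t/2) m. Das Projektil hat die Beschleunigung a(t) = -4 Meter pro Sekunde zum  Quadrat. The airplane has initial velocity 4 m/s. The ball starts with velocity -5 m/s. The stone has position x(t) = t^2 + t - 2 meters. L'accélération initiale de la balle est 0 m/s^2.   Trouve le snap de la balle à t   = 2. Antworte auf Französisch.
Nous devons dériver notre équation du jerk j(t) = -240·t^3 + 120·t^2 - 120·t + 18 1 fois. La dérivée du jerk donne le snap: s(t) = -720·t^2 + 240·t - 120. En utilisant s(t) = -720·t^2 + 240·t - 120 et en substituant t = 2, nous trouvons s = -2520.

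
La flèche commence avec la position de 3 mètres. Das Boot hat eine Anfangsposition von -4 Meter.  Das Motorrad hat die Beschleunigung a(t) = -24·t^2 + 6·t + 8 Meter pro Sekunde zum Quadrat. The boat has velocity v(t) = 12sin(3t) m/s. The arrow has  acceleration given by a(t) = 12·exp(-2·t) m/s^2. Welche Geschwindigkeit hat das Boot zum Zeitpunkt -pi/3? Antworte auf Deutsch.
Wir haben die Geschwindigkeit v(t) = 12·sin(3·t). Durch Einsetzen von t = -pi/3: v(-pi/3) = 0.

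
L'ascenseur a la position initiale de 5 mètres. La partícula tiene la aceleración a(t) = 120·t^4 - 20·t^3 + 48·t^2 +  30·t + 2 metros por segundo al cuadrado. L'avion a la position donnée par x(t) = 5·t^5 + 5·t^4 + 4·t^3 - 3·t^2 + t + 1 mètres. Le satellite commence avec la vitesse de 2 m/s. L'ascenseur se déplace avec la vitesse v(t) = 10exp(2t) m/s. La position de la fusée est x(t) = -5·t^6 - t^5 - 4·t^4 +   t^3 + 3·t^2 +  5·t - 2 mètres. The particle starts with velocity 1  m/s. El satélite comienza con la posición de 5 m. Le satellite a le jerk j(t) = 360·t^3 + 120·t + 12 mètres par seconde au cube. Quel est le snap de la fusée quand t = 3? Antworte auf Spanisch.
Partiendo de la posición x(t) = -5·t^6 - t^5 - 4·t^4 + t^3 + 3·t^2 + 5·t - 2, tomamos 4 derivadas. La derivada de la posición da la velocidad: v(t) = -30·t^5 - 5·t^4 - 16·t^3 + 3·t^2 + 6·t + 5. Derivando la velocidad, obtenemos la aceleración: a(t) = -150·t^4 - 20·t^3 - 48·t^2 + 6·t + 6. La derivada de la aceleración da la sacudida: j(t) = -600·t^3 - 60·t^2 - 96·t + 6. La derivada de la sacudida da el snap: s(t) = -1800·t^2 - 120·t - 96. Usando s(t) = -1800·t^2 - 120·t - 96 y sustituyendo t = 3, encontramos s = -16656.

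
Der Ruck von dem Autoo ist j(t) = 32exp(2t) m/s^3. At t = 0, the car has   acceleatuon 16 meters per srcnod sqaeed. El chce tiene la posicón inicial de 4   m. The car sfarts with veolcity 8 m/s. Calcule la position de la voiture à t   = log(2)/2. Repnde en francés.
Nous devons trouver l'intégrale de notre équation du jerk j(t) = 32·exp(2·t) 3 fois. En prenant ∫j(t)dt et en appliquant a(0) = 16, nous trouvons a(t) = 16·exp(2·t). En prenant ∫a(t)dt et en appliquant v(0) = 8, nous trouvons v(t) = 8·exp(2·t). L'intégrale de la vitesse est la position. En utilisant x(0) = 4, nous obtenons x(t) = 4·exp(2·t). De l'équation de la position x(t) = 4·exp(2·t), nous substituons t = log(2)/2 pour obtenir x = 8.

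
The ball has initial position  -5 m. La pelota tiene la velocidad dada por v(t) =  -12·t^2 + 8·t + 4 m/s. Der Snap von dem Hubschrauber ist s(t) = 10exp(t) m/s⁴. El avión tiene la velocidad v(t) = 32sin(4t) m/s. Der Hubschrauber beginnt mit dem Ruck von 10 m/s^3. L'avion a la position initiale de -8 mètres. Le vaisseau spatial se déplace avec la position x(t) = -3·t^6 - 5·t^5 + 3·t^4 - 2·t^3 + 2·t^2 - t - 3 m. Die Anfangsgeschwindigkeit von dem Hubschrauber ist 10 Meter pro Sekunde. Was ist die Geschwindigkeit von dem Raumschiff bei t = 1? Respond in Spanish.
Para resolver esto, necesitamos tomar 1 derivada de nuestra ecuación de la posición x(t) = -3·t^6 - 5·t^5 + 3·t^4 - 2·t^3 + 2·t^2 - t - 3. Derivando la posición, obtenemos la velocidad: v(t) = -18·t^5 - 25·t^4 + 12·t^3 - 6·t^2 + 4·t - 1. Usando v(t) = -18·t^5 - 25·t^4 + 12·t^3 - 6·t^2 + 4·t - 1 y sustituyendo t = 1, encontramos v = -34.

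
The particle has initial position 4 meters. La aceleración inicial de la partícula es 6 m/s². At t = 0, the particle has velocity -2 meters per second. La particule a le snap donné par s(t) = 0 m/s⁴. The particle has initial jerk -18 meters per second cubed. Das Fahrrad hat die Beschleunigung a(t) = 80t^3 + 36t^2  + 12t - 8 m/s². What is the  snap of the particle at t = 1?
We have snap s(t) = 0. Substituting t = 1: s(1) = 0.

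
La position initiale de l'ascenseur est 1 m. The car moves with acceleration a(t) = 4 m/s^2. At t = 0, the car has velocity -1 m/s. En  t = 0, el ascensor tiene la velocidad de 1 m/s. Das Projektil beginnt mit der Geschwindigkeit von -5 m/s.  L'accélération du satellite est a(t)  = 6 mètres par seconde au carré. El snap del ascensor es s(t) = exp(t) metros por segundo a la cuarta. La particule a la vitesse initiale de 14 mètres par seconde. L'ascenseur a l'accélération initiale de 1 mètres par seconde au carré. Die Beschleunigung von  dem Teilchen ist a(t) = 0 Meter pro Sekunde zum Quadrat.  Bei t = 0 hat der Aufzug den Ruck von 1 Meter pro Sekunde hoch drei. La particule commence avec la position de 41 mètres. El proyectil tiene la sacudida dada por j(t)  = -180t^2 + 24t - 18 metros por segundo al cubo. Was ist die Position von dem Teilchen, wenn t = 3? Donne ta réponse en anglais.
Starting from acceleration a(t) = 0, we take 2 integrals. Integrating acceleration and using the initial condition v(0) = 14, we get v(t) = 14. Finding the integral of v(t) and using x(0) = 41: x(t) = 14·t + 41. We have position x(t) = 14·t + 41. Substituting t = 3: x(3) = 83.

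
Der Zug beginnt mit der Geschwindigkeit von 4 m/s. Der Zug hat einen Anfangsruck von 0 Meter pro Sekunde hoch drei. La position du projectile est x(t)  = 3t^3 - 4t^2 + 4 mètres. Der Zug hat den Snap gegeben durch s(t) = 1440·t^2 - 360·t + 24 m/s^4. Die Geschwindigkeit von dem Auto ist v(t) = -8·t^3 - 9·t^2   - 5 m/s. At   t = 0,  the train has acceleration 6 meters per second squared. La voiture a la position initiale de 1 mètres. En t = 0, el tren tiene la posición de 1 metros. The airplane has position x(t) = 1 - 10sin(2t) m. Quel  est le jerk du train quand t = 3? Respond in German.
Wir müssen unsere Gleichung für den Snap s(t) = 1440·t^2 - 360·t + 24 1-mal integrieren. Das Integral von dem Snap, mit j(0) = 0, ergibt den Ruck: j(t) = 12·t·(40·t^2 - 15·t + 2). Aus der Gleichung für den Ruck j(t) = 12·t·(40·t^2 - 15·t + 2), setzen wir t = 3 ein und erhalten j = 11412.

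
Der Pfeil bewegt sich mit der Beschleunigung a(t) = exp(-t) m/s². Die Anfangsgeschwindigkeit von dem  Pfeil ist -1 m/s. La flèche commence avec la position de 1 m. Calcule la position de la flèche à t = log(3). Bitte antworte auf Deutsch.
Ausgehend von der Beschleunigung a(t) = exp(-t), nehmen wir 2 Integrale. Mit ∫a(t)dt und Anwendung von v(0) = -1, finden wir v(t) = -exp(-t). Die Stammfunktion von der Geschwindigkeit ist die Position. Mit x(0) = 1 erhalten wir x(t) = exp(-t). Aus der Gleichung für die Position x(t) = exp(-t), setzen wir t = log(3) ein und erhalten x = 1/3.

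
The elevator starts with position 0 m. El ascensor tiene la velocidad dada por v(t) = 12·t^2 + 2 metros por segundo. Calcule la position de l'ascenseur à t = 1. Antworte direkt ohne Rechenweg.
La réponse est 6.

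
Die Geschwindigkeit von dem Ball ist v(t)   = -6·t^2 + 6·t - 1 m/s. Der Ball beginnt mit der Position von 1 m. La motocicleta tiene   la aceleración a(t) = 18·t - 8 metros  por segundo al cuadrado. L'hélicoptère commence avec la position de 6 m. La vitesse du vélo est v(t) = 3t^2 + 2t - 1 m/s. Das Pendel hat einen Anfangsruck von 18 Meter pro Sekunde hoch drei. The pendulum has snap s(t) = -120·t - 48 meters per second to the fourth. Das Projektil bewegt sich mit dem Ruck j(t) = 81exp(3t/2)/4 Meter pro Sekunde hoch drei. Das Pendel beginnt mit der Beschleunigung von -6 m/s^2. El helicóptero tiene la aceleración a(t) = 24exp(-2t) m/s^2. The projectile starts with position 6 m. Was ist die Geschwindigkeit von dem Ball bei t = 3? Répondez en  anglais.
Using v(t) = -6·t^2 + 6·t - 1 and substituting t = 3, we find v = -37.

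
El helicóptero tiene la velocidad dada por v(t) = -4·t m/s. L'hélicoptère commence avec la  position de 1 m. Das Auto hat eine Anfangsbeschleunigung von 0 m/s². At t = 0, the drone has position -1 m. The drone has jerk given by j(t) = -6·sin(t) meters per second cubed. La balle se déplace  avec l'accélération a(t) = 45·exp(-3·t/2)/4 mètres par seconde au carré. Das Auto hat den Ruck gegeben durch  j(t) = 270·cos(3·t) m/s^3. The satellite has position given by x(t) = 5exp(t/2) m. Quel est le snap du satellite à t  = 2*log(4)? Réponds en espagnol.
Para resolver esto, necesitamos tomar 4 derivadas de nuestra ecuación de la posición x(t) = 5·exp(t/2). Tomando d/dt de x(t), encontramos v(t) = 5·exp(t/2)/2. La derivada de la velocidad da la aceleración: a(t) = 5·exp(t/2)/4. La derivada de la aceleración da la sacudida: j(t) = 5·exp(t/2)/8. Derivando la sacudida, obtenemos el snap: s(t) = 5·exp(t/2)/16. De la ecuación del snap s(t) = 5·exp(t/2)/16, sustituimos t = 2*log(4) para obtener s = 5/4.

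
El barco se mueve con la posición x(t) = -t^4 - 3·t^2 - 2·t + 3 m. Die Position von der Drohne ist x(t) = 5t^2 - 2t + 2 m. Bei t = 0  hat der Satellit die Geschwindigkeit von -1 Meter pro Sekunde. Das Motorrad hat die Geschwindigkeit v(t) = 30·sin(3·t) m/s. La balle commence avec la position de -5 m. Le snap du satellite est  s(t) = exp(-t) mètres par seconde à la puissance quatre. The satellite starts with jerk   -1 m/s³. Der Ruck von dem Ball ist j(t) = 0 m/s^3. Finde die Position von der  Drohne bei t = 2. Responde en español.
De la ecuación de la posición x(t) = 5·t^2 - 2·t + 2, sustituimos t = 2 para obtener x = 18.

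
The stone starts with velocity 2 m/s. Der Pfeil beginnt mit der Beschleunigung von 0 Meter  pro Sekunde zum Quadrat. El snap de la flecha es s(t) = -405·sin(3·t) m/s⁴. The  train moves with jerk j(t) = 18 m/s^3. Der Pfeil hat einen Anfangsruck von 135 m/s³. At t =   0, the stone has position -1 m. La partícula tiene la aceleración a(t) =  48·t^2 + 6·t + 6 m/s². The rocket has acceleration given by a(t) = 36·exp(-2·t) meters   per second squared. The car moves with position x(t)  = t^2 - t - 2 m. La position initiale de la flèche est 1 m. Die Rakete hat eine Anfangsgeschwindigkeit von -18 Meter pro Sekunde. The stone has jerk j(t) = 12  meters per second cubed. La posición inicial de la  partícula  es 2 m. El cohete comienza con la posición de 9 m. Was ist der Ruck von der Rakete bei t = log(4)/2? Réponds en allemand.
Um dies zu lösen, müssen wir 1 Ableitung unserer Gleichung für die Beschleunigung a(t) = 36·exp(-2·t) nehmen. Die Ableitung von der Beschleunigung ergibt den Ruck: j(t) = -72·exp(-2·t). Aus der Gleichung für den Ruck j(t) = -72·exp(-2·t), setzen wir t = log(4)/2 ein und erhalten j = -18.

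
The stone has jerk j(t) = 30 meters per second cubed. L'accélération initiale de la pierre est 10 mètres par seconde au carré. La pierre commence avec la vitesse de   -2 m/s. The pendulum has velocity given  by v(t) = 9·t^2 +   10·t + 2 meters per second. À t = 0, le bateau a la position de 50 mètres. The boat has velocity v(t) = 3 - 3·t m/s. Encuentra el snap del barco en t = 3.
Partiendo de la velocidad v(t) = 3 - 3·t, tomamos 3 derivadas. La derivada de la velocidad da la aceleración: a(t) = -3. La derivada de la aceleración da la sacudida: j(t) = 0. La derivada de la sacudida da el snap: s(t) = 0. De la ecuación del snap s(t) = 0, sustituimos t = 3 para obtener s = 0.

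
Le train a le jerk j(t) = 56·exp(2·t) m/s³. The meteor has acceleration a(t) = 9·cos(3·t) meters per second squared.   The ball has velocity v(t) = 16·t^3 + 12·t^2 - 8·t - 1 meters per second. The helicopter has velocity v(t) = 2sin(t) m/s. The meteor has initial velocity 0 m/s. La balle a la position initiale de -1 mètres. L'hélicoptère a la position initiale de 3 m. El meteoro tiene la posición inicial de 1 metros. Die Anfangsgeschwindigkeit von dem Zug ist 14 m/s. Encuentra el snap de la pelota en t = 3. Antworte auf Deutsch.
Ausgehend von der Geschwindigkeit v(t) = 16·t^3 + 12·t^2 - 8·t - 1, nehmen wir 3 Ableitungen. Durch Ableiten von der Geschwindigkeit erhalten wir die Beschleunigung: a(t) = 48·t^2 + 24·t - 8. Mit d/dt von a(t) finden wir j(t) = 96·t + 24. Durch Ableiten von dem Ruck erhalten wir den Snap: s(t) = 96. Wir haben den Snap s(t) = 96. Durch Einsetzen von t = 3: s(3) = 96.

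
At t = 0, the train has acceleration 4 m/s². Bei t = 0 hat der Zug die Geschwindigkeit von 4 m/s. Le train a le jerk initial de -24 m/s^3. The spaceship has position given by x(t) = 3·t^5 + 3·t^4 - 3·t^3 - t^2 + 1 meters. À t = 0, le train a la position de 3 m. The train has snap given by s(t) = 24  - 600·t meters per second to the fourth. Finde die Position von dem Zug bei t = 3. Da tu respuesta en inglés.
We need to integrate our snap equation s(t) = 24 - 600·t 4 times. The antiderivative of snap, with j(0) = -24, gives jerk: j(t) = -300·t^2 + 24·t - 24. Integrating jerk and using the initial condition a(0) = 4, we get a(t) = -100·t^3 + 12·t^2 - 24·t + 4. Finding the integral of a(t) and using v(0) = 4: v(t) = -25·t^4 + 4·t^3 - 12·t^2 + 4·t + 4. Integrating velocity and using the initial condition x(0) = 3, we get x(t) = -5·t^5 + t^4 - 4·t^3 + 2·t^2 + 4·t + 3. We have position x(t) = -5·t^5 + t^4 - 4·t^3 + 2·t^2 + 4·t + 3. Substituting t = 3: x(3) = -1209.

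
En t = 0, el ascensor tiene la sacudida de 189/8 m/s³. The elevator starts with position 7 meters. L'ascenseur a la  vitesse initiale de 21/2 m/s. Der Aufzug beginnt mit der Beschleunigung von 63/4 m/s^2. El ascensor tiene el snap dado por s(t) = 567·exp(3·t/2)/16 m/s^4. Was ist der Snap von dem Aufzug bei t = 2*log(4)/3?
Mit s(t) = 567·exp(3·t/2)/16 und Einsetzen von t = 2*log(4)/3, finden wir s = 567/4.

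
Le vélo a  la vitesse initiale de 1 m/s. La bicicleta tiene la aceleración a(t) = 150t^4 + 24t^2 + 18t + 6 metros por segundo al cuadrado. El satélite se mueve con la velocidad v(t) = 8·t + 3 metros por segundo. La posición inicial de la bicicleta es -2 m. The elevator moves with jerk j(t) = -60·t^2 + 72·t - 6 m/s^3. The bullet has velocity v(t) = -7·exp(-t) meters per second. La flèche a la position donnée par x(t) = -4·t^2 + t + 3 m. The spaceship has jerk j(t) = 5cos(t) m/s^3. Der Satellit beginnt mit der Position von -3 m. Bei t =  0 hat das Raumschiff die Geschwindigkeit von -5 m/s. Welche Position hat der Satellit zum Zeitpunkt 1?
Wir müssen unsere Gleichung für die Geschwindigkeit v(t) = 8·t + 3 1-mal integrieren. Die Stammfunktion von der Geschwindigkeit ist die Position. Mit x(0) = -3 erhalten wir x(t) = 4·t^2 + 3·t - 3. Wir haben die Position x(t) = 4·t^2 + 3·t - 3. Durch Einsetzen von t = 1: x(1) = 4.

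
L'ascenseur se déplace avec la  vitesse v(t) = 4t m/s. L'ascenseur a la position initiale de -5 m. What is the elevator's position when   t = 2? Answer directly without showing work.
x(2) = 3.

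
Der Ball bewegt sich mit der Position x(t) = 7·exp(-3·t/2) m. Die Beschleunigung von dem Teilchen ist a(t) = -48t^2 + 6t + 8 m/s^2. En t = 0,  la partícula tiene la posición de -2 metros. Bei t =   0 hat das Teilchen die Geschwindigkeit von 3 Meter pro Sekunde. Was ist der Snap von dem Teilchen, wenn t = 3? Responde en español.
Debemos derivar nuestra ecuación de la aceleración a(t) = -48·t^2 + 6·t + 8 2 veces. Tomando d/dt de a(t), encontramos j(t) = 6 - 96·t. La derivada de la sacudida da el snap: s(t) = -96. Tenemos el snap s(t) = -96. Sustituyendo t = 3: s(3) = -96.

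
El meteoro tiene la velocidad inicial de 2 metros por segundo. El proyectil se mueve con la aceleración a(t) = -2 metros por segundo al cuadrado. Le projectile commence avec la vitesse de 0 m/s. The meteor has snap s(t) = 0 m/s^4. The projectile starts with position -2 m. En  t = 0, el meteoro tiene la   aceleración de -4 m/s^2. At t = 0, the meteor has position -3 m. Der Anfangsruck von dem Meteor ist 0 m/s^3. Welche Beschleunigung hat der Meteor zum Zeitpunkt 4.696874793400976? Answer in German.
Um dies zu lösen, müssen wir 2 Integrale unserer Gleichung für den Snap s(t) = 0 finden. Durch Integration von dem Snap und Verwendung der Anfangsbedingung j(0) = 0, erhalten wir j(t) = 0. Das Integral von dem Ruck ist die Beschleunigung. Mit a(0) = -4 erhalten wir a(t) = -4. Wir haben die Beschleunigung a(t) = -4. Durch Einsetzen von t = 4.696874793400976: a(4.696874793400976) = -4.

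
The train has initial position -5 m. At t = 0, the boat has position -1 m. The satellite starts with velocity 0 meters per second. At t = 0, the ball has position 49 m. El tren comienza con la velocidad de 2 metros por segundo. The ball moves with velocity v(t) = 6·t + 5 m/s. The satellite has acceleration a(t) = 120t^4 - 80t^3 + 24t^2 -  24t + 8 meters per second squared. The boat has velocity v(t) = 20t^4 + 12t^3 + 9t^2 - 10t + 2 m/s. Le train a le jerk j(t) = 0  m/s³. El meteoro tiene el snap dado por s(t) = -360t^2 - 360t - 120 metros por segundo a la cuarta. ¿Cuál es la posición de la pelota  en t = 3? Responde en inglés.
To solve this, we need to take 1 antiderivative of our velocity equation v(t) = 6·t + 5. The antiderivative of velocity, with x(0) = 49, gives position: x(t) = 3·t^2 + 5·t + 49. Using x(t) = 3·t^2 + 5·t + 49 and substituting t = 3, we find x = 91.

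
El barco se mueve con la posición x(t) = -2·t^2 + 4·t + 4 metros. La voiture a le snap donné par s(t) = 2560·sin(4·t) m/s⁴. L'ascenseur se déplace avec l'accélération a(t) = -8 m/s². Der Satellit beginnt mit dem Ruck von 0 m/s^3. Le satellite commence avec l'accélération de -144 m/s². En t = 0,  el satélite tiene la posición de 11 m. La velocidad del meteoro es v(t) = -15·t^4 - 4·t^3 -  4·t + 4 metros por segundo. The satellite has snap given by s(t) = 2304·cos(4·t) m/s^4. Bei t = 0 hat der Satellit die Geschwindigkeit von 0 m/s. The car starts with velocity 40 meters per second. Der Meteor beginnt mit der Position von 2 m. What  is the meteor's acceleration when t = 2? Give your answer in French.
Pour résoudre ceci, nous devons prendre 1 dérivée de notre équation de la vitesse v(t) = -15·t^4 - 4·t^3 - 4·t + 4. En dérivant la vitesse, nous obtenons l'accélération: a(t) = -60·t^3 - 12·t^2 - 4. Nous avons l'accélération a(t) = -60·t^3 - 12·t^2 - 4. En substituant t = 2: a(2) = -532.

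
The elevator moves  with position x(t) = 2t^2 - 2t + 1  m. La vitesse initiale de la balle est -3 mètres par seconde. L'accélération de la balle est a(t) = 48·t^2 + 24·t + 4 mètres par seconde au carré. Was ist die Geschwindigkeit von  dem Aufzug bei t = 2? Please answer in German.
Wir müssen unsere Gleichung für die Position x(t) = 2·t^2 - 2·t + 1 1-mal ableiten. Die Ableitung von der Position ergibt die Geschwindigkeit: v(t) = 4·t - 2. Mit v(t) = 4·t - 2 und Einsetzen von t = 2, finden wir v = 6.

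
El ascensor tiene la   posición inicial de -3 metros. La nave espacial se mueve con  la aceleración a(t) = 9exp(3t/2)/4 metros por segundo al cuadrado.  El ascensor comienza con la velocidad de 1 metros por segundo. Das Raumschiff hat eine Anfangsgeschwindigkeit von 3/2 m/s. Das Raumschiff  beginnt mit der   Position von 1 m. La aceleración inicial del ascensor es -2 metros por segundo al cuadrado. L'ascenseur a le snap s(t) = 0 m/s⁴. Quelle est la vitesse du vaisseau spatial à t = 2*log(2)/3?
Nous devons intégrer notre équation de l'accélération a(t) = 9·exp(3·t/2)/4 1 fois. En intégrant l'accélération et en utilisant la condition initiale v(0) = 3/2, nous obtenons v(t) = 3·exp(3·t/2)/2. Nous avons la vitesse v(t) = 3·exp(3·t/2)/2. En substituant t = 2*log(2)/3: v(2*log(2)/3) = 3.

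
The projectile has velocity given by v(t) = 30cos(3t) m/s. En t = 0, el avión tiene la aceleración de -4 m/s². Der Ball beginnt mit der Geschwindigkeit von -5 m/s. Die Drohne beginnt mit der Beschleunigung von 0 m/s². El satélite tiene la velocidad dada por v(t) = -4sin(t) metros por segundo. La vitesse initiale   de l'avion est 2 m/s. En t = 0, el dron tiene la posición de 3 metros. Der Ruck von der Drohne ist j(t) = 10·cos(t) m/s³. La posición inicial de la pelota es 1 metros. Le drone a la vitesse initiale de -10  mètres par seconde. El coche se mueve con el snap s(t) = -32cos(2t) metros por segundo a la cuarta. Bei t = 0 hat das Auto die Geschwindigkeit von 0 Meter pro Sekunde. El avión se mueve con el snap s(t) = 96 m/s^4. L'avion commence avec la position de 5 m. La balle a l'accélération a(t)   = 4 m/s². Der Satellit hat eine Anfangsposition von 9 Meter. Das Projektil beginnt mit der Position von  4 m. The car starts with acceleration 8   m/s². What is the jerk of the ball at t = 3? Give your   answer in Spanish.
Para resolver esto, necesitamos tomar 1 derivada de nuestra ecuación de la aceleración a(t) = 4. Tomando d/dt de a(t), encontramos j(t) = 0. Usando j(t) = 0 y sustituyendo t = 3, encontramos j = 0.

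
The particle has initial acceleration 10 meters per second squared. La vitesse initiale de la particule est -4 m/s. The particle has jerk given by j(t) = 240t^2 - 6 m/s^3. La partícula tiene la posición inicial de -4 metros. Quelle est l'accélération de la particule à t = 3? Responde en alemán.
Um dies zu lösen, müssen wir 1 Stammfunktion unserer Gleichung für den Ruck j(t) = 240·t^2 - 6 finden. Die Stammfunktion von dem Ruck ist die Beschleunigung. Mit a(0) = 10 erhalten wir a(t) = 80·t^3 - 6·t + 10. Mit a(t) = 80·t^3 - 6·t + 10 und Einsetzen von t = 3, finden wir a = 2152.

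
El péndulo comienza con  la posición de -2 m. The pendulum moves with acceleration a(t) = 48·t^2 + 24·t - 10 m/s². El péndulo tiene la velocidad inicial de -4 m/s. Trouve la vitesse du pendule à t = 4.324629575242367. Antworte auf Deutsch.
Wir müssen unsere Gleichung für die Beschleunigung a(t) = 48·t^2 + 24·t - 10 1-mal integrieren. Durch Integration von der Beschleunigung und Verwendung der Anfangsbedingung v(0) = -4, erhalten wir v(t) = 16·t^3 + 12·t^2 - 10·t - 4. Mit v(t) = 16·t^3 + 12·t^2 - 10·t - 4 und Einsetzen von t = 4.324629575242367, finden wir v = 1471.27944101209.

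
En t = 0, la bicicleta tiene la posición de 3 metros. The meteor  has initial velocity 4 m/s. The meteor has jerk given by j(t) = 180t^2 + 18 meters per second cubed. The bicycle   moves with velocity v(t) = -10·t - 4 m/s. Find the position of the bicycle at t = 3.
We must find the integral of our velocity equation v(t) = -10·t - 4 1 time. Integrating velocity and using the initial condition x(0) = 3, we get x(t) = -5·t^2 - 4·t + 3. Using x(t) = -5·t^2 - 4·t + 3 and substituting t = 3, we find x = -54.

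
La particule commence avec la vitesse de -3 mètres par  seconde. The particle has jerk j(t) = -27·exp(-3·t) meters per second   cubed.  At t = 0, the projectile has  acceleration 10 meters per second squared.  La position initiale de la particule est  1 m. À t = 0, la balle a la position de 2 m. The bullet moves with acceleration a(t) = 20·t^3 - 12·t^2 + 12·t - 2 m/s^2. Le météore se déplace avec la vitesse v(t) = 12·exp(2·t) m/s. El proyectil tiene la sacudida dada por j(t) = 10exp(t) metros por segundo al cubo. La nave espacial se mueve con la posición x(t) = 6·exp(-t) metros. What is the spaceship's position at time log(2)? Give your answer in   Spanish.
De la ecuación de la posición x(t) = 6·exp(-t), sustituimos t = log(2) para obtener x = 3.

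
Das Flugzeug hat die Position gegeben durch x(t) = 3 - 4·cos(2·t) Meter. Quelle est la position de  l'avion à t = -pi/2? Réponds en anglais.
Using x(t) = 3 - 4·cos(2·t) and substituting t = -pi/2, we find x = 7.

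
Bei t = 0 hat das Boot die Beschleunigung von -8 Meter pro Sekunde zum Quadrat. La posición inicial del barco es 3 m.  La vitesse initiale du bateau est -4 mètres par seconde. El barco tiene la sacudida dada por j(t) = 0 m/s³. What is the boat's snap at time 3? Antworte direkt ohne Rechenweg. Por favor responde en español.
La respuesta es 0.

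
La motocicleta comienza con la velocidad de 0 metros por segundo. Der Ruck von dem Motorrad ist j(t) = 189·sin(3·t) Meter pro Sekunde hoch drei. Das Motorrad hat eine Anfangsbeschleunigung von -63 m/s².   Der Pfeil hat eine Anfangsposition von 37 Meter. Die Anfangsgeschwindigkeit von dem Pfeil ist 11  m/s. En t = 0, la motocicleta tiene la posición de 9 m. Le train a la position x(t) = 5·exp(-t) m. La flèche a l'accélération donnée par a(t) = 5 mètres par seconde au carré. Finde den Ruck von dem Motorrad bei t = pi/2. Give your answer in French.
De l'équation du jerk j(t) = 189·sin(3·t), nous substituons t = pi/2 pour obtenir j = -189.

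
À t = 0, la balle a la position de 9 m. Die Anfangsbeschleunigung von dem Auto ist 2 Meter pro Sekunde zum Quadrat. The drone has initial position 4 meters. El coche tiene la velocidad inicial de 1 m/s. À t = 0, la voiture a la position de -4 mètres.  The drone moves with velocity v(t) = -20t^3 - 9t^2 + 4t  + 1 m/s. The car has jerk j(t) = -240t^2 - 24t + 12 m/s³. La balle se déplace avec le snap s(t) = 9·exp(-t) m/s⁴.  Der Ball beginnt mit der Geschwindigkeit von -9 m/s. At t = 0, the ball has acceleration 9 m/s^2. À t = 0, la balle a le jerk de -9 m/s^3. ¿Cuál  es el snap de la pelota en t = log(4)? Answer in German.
Aus der Gleichung für den Snap s(t) = 9·exp(-t), setzen wir t = log(4) ein und erhalten s = 9/4.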